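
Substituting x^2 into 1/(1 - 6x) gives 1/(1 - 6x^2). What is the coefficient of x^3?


Since 1/(1 - 6x^2) only has even powers of x,
the coefficient of x^3 (odd) is 0.

0


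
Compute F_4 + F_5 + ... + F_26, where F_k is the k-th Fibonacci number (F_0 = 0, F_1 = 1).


Use the identity sum_{k=0}^{N} F_k = F_{N+2} - 1 (which follows from F_{k+2} - F_{k+1} = F_k). Then
sum_{k=4}^{26} F_k = (F_{28} - 1) - (F_{5} - 1) = F_{28} - F_{5}.
Computing: F_{28} = 317811, F_{5} = 5, so
Sum = 317811 - 5 = 317806.

317806


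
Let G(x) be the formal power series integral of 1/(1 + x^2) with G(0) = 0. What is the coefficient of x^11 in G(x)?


1/(1 + x^2) = sum_{j>=0} (-1)^j x^(2j). Integrating termwise with G(0) = 0:
G(x) = sum_{j>=0} (-1)^j x^(2j+1) / (2j+1) = arctan(x).
Only odd powers are nonzero. For x^11 write 11 = 2*5 + 1, giving
(-1)^5 / 11 = -1/11 = -1/11.

-1/11


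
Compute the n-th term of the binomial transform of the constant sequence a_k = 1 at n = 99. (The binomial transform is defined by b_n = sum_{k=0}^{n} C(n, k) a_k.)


With a_k = 1 for all k, b_n = sum_{k=0}^{n} C(n, k) = 2^n by the binomial theorem.
For n = 99: 2^99 = 633825300114114700748351602688.

633825300114114700748351602688


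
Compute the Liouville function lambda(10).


The Liouville function is lambda(k) = (-1)^Omega(k), where Omega(k) counts the prime factors of k with multiplicity.
Factoring: 10 = 2 * 5, so Omega(10) = 2.
lambda(10) = (-1)^2 = 1.

1


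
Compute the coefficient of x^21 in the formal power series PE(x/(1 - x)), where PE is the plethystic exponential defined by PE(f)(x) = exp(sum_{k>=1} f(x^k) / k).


For f(x) = x/(1 - x) we have
sum_{k>=1} f(x^k) / k = sum_{k>=1} (1/k) * x^k / (1 - x^k) = sum_{k, m >= 1} x^(k m) / k,
which after exponentiating simplifies to
PE(x/(1 - x)) = prod_{k>=1} 1 / (1 - x^k).
This is the generating function for the partition function p(n), so the coefficient of x^21 is p(21).
Computing p(21) by dynamic programming over parts 1, 2, ..., 21: p(21) = 792.

792


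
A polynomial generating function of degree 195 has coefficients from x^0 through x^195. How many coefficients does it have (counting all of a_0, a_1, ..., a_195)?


A polynomial of degree 195 takes the form a_0 + a_1 x + ... + a_195 x^195.
The number of coefficients is 195 + 1 = 196.

196


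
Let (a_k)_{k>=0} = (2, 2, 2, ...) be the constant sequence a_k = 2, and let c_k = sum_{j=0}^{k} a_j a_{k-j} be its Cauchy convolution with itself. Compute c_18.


Since a_j = 2 for all j >= 0, the convolution sum becomes
c_k = sum_{j=0}^{k} 2 * 2 = 4 * (k + 1).
Equivalently, the generating function of (a_k) is 2/(1 - x) and its square is 4/(1 - x)^2 = sum_{k>=0} 4(k + 1) x^k.
For k = 18: 4 * 19 = 76.

76


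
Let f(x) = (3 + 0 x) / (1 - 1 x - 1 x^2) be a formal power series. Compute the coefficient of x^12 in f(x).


Write f(x) = sum_{k>=0} a_k x^k. Multiplying both sides by 1 - 1 x - 1 x^2 gives
(1 - 1 x - 1 x^2) sum_{k>=0} a_k x^k = 3 + 0 x.
Matching coefficients:
 x^0: a_0 = 3
 x^1: a_1 - 1 a_0 = 0  =>  a_1 = 1*3 + 0 = 3
 x^k (k >= 2): a_k = 1 a_{k-1} + 1 a_{k-2}.
Iterating: a_2 = 6, a_3 = 9, a_4 = 15, a_5 = 24, a_6 = 39, a_7 = 63, a_8 = 102, a_9 = 165, a_10 = 267, a_11 = 432, a_12 = 699.
So the coefficient of x^12 is 699.

699


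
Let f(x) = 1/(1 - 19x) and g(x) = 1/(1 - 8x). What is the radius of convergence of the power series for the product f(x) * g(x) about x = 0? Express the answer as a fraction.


The radius of 1/(1 - 19x) is 1/19 (nearest singularity at x = 1/19), and the radius of 1/(1 - 8x) is 1/8.
The product f(x)*g(x) = 1/((1 - 19x)(1 - 8x)) has singularities at both 1/19 and 1/8, so its radius of convergence is the distance to the nearest one:
min(1/19, 1/8) = 1/19.

1/19


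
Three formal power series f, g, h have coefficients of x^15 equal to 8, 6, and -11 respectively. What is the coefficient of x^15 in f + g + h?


Series addition is componentwise:
8 + 6 + -11
= 3

3


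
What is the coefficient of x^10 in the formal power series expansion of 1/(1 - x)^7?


The expansion 1/(1 - x)^r = sum_{k>=0} C(k + r - 1, r - 1) x^k follows from the multiset / negative-binomial theorem (or from repeated differentiation of the geometric series).
For r = 7 and k = 10:
C(16, 6) = 20922789888000 / (720 * 3628800) = 8008.

8008


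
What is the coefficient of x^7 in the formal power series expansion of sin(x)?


The Maclaurin series is sin(t) = sum_{k>=0} (-1)^k t^(2k+1) / (2k+1)!, so substituting t = x, only odd powers of x are nonzero, with coefficient of x^(2k+1) equal to (-1)^k / (2k+1)!.
Write 7 = 2*3 + 1, giving the coefficient (-1)^3 / 7! = -1/5040 = -1/5040.

-1/5040


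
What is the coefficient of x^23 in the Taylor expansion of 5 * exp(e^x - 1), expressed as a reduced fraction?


exp(e^x - 1) = sum_{k>=0} Bell_k x^k / k!, where Bell_k is the k-th Bell number.
So the coefficient of x^23 is 5 * Bell_23 / 23!.
Computing: Bell_23 = 44152005855084346 and 23! = 25852016738884976640000, giving
5 * 44152005855084346/25852016738884976640000 = 22076002927542173/2585201673888497664000.

22076002927542173/2585201673888497664000


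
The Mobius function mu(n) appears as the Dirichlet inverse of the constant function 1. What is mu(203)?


203 = 7 * 29 (all distinct primes).
mu(203) = (-1)^2 = 1

1


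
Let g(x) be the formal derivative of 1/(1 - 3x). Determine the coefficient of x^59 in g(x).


Differentiate termwise: d/dx sum_{k>=0} 3^k x^k = sum_{k>=1} k 3^k x^(k-1) = sum_{j>=0} (j+1) 3^(j+1) x^j.
Equivalently, d/dx [1/(1 - 3x)] = 3/(1 - 3x)^2.
For j = 59: 60 * 3^60 = 60 * 42391158275216203514294433201 = 2543469496512972210857665992060.

2543469496512972210857665992060


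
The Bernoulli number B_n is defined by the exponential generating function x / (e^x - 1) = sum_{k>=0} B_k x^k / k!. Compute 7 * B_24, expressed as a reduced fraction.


Bernoulli numbers can also be computed recursively via B_0 = 1 and sum_{j=0}^{m} C(m+1, j) B_j = 0 for m >= 1. Odd-index Bernoulli numbers vanish for k >= 3.
Computing B_24 = -236364091/2730, so 7 * B_24 = 7 * -236364091/2730 = -236364091/390.

-236364091/390


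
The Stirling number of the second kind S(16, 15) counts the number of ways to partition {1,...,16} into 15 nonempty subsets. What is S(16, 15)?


Using the explicit formula S(n,k) = (1/k!) sum_{j=0}^{k} (-1)^(k-j) C(k,j) j^n:
S(16, 15) = 120
Equivalently, S(n,k) is n! times the coefficient of x^n in the EGF (e^x - 1)^k / k!.

120


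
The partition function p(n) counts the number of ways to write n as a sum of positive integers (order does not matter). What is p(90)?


Using the generating function prod_{k>=1} 1/(1-x^k), we compute p(90).
By dynamic programming over parts 1 through 90:
p(90) = 56634173

56634173


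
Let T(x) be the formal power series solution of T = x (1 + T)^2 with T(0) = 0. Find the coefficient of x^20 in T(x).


Apply the Lagrange inversion formula: if T = x * phi(T) with phi(t) = (1 + t)^2, then [x^n] T = (1/n) [t^(n-1)] phi(t)^n = (1/n) [t^(n-1)] (1 + t)^(2n) = (1/n) C(2n, n-1).
Using the identity C(2n, n-1) = C(2n, n) * n / (n+1), the unscaled factor equals C(2n, n) / (n+1) = C_n, the n-th Catalan number.
For n = 20: C_20 = C(40, 20) / 21 = 137846528820/21 = 6564120420 = 6564120420.

6564120420


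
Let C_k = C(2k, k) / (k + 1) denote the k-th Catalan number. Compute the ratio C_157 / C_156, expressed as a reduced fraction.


Using C_k = (2k)! / (k! (k+1)!), the ratio C_{k+1}/C_k simplifies to
C_{k+1}/C_k = [(2k+2)! / ((k+1)! (k+2)!)] * [k! (k+1)! / (2k)!]
 = (2k+2)(2k+1) / ((k+1)(k+2)) = 2(2k+1) / (k+2).
For k = 156: 2(2*156 + 1) / (156 + 2) = 626/158 = 313/79.

313/79


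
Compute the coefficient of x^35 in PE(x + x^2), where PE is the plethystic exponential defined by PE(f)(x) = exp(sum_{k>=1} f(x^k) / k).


With f(x) = x + x^2, the exponent is sum_{k>=1} (x^k + x^(2k)) / k = -ln(1 - x) - ln(1 - x^2). Exponentiating:
PE(x + x^2) = 1 / ((1 - x)(1 - x^2)).
This is the generating function for partitions of n into parts of size 1 or 2. The number of 2's can be any j in 0..17, and the rest are 1's, so
[x^35] = floor(35/2) + 1 = 18.

18


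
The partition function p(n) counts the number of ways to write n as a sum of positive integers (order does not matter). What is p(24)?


Using the generating function prod_{k>=1} 1/(1-x^k), we compute p(24).
By dynamic programming over parts 1 through 24:
p(24) = 1575

1575


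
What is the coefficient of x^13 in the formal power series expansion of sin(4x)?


The Maclaurin series is sin(t) = sum_{k>=0} (-1)^k t^(2k+1) / (2k+1)!, so substituting t = 4x, only odd powers of x are nonzero, with coefficient of x^(2k+1) equal to (-1)^k 4^(2k+1) / (2k+1)!.
Write 13 = 2*6 + 1, giving the coefficient (-1)^6 * 4^13 / 13! = 67108864/6227020800 = 65536/6081075.

65536/6081075


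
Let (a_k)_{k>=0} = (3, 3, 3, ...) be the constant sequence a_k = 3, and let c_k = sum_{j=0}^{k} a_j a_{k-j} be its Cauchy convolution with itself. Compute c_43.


Since a_j = 3 for all j >= 0, the convolution sum becomes
c_k = sum_{j=0}^{k} 3 * 3 = 9 * (k + 1).
Equivalently, the generating function of (a_k) is 3/(1 - x) and its square is 9/(1 - x)^2 = sum_{k>=0} 9(k + 1) x^k.
For k = 43: 9 * 44 = 396.

396


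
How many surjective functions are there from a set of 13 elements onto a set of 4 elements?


By inclusion-exclusion on which target elements are missed, the number of surjections from an n-set onto a k-set is
surj(n, k) = sum_{j=0}^{k} (-1)^j C(k, j) (k - j)^n.
Equivalently surj(n, k) = k! * S(n, k), where S(n, k) is the Stirling number of the second kind.
For n = 13, k = 4:
S(13, 4) = 2532530, so
surj = 4! * 2532530 = 24 * 2532530 = 60780720.

60780720


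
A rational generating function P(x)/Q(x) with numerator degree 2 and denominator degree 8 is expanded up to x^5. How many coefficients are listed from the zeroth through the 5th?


Expanding up to x^5 gives the coefficients for x^0, x^1, ..., x^5.
That is 5 + 1 = 6 coefficients in total.

6


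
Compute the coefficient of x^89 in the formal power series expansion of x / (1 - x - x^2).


Let f(x) = sum_{k>=0} a_k x^k. Multiplying f(x) * (1 - x - x^2) = x and matching coefficients gives a_0 = 0, a_1 = 1, and a_k = a_{k-1} + a_{k-2} for k >= 2. These are the Fibonacci numbers F_k.
Iterating from F_0 = 0, F_1 = 1:
F_0=0, F_1=1, F_2=1, F_3=2, F_4=3, F_5=5, F_6=8, F_7=13, F_8=21, F_9=34, ...
F_89 = 1779979416004714189.

1779979416004714189


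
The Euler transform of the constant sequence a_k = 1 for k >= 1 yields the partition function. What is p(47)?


The Euler transform converts the sequence a_k = 1 into the number of integer partitions.
Using the recurrence or dynamic programming:
p(47) = 124754

124754


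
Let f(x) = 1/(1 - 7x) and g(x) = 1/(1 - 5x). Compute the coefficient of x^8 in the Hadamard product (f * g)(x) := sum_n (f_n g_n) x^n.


f has coefficients f_k = 7^k and g has coefficients g_k = 5^k, so the Hadamard product has coefficient (f*g)_k = 7^k * 5^k = 35^k.
For k = 8: 35^8 = 2251875390625.

2251875390625


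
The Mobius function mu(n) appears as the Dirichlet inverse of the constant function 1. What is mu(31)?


31 = 31 (all distinct primes).
mu(31) = (-1)^1 = -1

-1


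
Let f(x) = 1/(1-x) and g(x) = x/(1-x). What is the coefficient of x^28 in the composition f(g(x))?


First simplify the composition: f(g(x)) = 1/(1 - x/(1-x)) = (1-x)/((1-x) - x) = (1-x)/(1-2x).
Now extract the coefficient. Write (1-x)/(1-2x) = 1/(1-2x) - x/(1-2x).
The coefficient of x^n in 1/(1-2x) is 2^n, and in x/(1-2x) is 2^(n-1) (for n >= 1).
So the coefficient of x^28 is 2^28 - 2^27 = 268435456 - 134217728 = 134217728.

134217728


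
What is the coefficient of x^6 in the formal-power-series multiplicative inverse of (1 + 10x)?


The inverse is 1/(1 + 10x). Apply the geometric identity 1/(1 - y) = sum_{k>=0} y^k with y = -10x:
1/(1 + 10x) = sum_{k>=0} (-10)^k x^k.
So the coefficient of x^6 is (-10)^6 = 1000000.

1000000


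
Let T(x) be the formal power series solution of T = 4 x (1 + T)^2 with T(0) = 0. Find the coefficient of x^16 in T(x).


Apply the Lagrange inversion formula: if T = 4 x * phi(T) with phi(t) = (1 + t)^2, then [x^n] T = 4^n * (1/n) [t^(n-1)] phi(t)^n = 4^n * (1/n) [t^(n-1)] (1 + t)^(2n) = 4^n * (1/n) C(2n, n-1).
Using the identity C(2n, n-1) = C(2n, n) * n / (n+1), the unscaled factor equals C(2n, n) / (n+1) = C_n, the n-th Catalan number.
For n = 16: C_16 = C(32, 16) / 17 = 601080390/17 = 35357670.
With the 4^16 = 4294967296 factor, the coefficient is 4294967296 * 35357670 = 151860036312760320.

151860036312760320


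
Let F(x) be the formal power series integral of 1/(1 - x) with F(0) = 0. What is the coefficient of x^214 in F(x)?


1/(1 - x) = sum_{k>=0} x^k. Integrating termwise and using F(0) = 0 gives
F(x) = sum_{k>=0} x^(k+1) / (k+1) = sum_{m>=1} x^m / m = -ln(1 - x).
So the coefficient of x^214 is 1/214 = 1/214.

1/214


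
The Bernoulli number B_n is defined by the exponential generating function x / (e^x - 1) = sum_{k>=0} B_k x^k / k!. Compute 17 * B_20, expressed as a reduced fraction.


Bernoulli numbers can also be computed recursively via B_0 = 1 and sum_{j=0}^{m} C(m+1, j) B_j = 0 for m >= 1. Odd-index Bernoulli numbers vanish for k >= 3.
Computing B_20 = -174611/330, so 17 * B_20 = 17 * -174611/330 = -2968387/330.

-2968387/330


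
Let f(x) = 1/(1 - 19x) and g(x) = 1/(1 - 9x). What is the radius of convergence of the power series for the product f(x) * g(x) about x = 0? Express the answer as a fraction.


The radius of 1/(1 - 19x) is 1/19 (nearest singularity at x = 1/19), and the radius of 1/(1 - 9x) is 1/9.
The product f(x)*g(x) = 1/((1 - 19x)(1 - 9x)) has singularities at both 1/19 and 1/9, so its radius of convergence is the distance to the nearest one:
min(1/19, 1/9) = 1/19.

1/19


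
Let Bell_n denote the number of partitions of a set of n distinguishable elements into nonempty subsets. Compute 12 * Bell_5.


Bell_5 can be computed from the Bell triangle or from Dobinski's identity Bell_n = (1/e) * sum_{k>=0} k^n / k!.
Computing Bell_5 = 52.
Then 12 * 52 = 624.

624


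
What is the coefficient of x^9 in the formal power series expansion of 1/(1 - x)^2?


The expansion 1/(1 - x)^r = sum_{k>=0} C(k + r - 1, r - 1) x^k follows from the multiset / negative-binomial theorem (or from repeated differentiation of the geometric series).
For r = 2 and k = 9:
C(10, 1) = 3628800 / (1 * 362880) = 10.

10


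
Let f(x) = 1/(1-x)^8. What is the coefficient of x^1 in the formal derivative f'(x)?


Differentiate: d/dx [ 1/(1-x)^r ] = r / (1-x)^(r+1).
Here r = 8, so f'(x) = 8 / (1-x)^9.
The expansion of 1/(1-x)^(r+1) has coefficient of x^n equal to C(n+r, r).
So the coefficient of x^1 in f'(x) is
8 * C(9, 8) = 8 * 9 = 72

72


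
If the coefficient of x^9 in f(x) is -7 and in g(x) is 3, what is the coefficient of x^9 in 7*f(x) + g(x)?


Scalar multiplication scales coefficients: 7 * -7 = -49.
Then add the g coefficient: -49 + 3
= -46

-46


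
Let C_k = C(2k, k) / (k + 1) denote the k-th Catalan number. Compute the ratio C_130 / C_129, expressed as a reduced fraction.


Using C_k = (2k)! / (k! (k+1)!), the ratio C_{k+1}/C_k simplifies to
C_{k+1}/C_k = [(2k+2)! / ((k+1)! (k+2)!)] * [k! (k+1)! / (2k)!]
 = (2k+2)(2k+1) / ((k+1)(k+2)) = 2(2k+1) / (k+2).
For k = 129: 2(2*129 + 1) / (129 + 2) = 518/131 = 518/131.

518/131


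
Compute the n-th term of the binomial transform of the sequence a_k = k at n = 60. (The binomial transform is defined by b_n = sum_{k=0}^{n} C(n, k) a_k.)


With a_k = k, b_n = sum_{k=0}^{n} C(n, k) k. Using k * C(n, k) = n * C(n-1, k-1) gives b_n = n * sum_{k>=1} C(n-1, k-1) = n * 2^(n-1).
For n = 60: 60 * 2^59 = 60 * 576460752303423488 = 34587645138205409280.

34587645138205409280


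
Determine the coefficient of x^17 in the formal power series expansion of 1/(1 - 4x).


The geometric series identity gives 1/(1 - c x) = sum_{k>=0} c^k x^k, so the coefficient of x^k is c^k.
Here c = 4 and k = 17.
Computing: 4^17 = 17179869184

17179869184


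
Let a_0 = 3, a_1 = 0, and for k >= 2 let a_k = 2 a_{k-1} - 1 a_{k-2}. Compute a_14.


Iterating the recurrence forward:
a_0 = 3
a_1 = 0
a_2 = 2*0 - 1*3 = -3
a_3 = 2*-3 - 1*0 = -6
a_4 = 2*-6 - 1*-3 = -9
a_5 = 2*-9 - 1*-6 = -12
a_6 = 2*-12 - 1*-9 = -15
a_7 = 2*-15 - 1*-12 = -18
a_8 = 2*-18 - 1*-15 = -21
a_9 = 2*-21 - 1*-18 = -24
a_10 = 2*-24 - 1*-21 = -27
a_11 = 2*-27 - 1*-24 = -30
a_12 = 2*-30 - 1*-27 = -33
a_13 = 2*-33 - 1*-30 = -36
a_14 = 2*-36 - 1*-33 = -39
So a_14 = -39.

-39


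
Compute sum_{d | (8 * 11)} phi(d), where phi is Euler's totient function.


First, 8 * 11 = 88. One classical identity is sum_{d | n} phi(d) = n (each k in [1, n] has a unique gcd with n, and among the k's with gcd(k, n) = n/d there are phi(d) of them). So the sum equals 88. We also verify directly:
Divisors of 88: 1, 2, 4, 8, 11, 22, 44, 88.
phi values: 1, 1, 2, 4, 10, 10, 20, 40.
Sum = 88.

88


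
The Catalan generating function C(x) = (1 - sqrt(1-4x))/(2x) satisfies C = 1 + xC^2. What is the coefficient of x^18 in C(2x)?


Substituting x -> 2x scales the n-th coefficient by 2^n, so [x^18] C(2x) = 2^18 * C_18.
C_18 = C(2*18, 18)/(19) = 9075135300/19 = 477638700.
So 2^18 * 477638700 = 262144 * 477638700 = 125210119372800.

125210119372800


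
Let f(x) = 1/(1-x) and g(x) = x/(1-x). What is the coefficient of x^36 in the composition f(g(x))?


First simplify the composition: f(g(x)) = 1/(1 - x/(1-x)) = (1-x)/((1-x) - x) = (1-x)/(1-2x).
Now extract the coefficient. Write (1-x)/(1-2x) = 1/(1-2x) - x/(1-2x).
The coefficient of x^n in 1/(1-2x) is 2^n, and in x/(1-2x) is 2^(n-1) (for n >= 1).
So the coefficient of x^36 is 2^36 - 2^35 = 68719476736 - 34359738368 = 34359738368.

34359738368


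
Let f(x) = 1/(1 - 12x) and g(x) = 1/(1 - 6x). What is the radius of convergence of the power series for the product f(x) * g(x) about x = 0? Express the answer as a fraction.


The radius of 1/(1 - 12x) is 1/12 (nearest singularity at x = 1/12), and the radius of 1/(1 - 6x) is 1/6.
The product f(x)*g(x) = 1/((1 - 12x)(1 - 6x)) has singularities at both 1/12 and 1/6, so its radius of convergence is the distance to the nearest one:
min(1/12, 1/6) = 1/12.

1/12


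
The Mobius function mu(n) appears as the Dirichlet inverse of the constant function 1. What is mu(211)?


211 = 211 (all distinct primes).
mu(211) = (-1)^1 = -1

-1


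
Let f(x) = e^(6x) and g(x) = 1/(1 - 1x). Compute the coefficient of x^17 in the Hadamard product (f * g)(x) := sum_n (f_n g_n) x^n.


Expanding: f_k = 6^k/k! (from e^(6x)) and g_k = 1^k (from 1/(1 - 1x)). So the Hadamard coefficient (f * g)_k = 6^k 1^k / k! = (6)^k / k!.
For k = 17: 6^17/17! = 16926659444736/355687428096000 = 708588/14889875.

708588/14889875


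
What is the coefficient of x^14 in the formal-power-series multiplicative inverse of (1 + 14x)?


The inverse is 1/(1 + 14x). Apply the geometric identity 1/(1 - y) = sum_{k>=0} y^k with y = -14x:
1/(1 + 14x) = sum_{k>=0} (-14)^k x^k.
So the coefficient of x^14 is (-14)^14 = 11112006825558016.

11112006825558016


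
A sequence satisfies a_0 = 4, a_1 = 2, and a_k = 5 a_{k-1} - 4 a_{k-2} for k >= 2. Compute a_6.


The characteristic equation is t^2 - 5 t + 4 = 0, with roots r_1 = 4 and r_2 = 1 (so c_1 = r_1 + r_2, c_2 = -r_1 r_2 as required).
One can use the closed form a_n = A r_1^n + B r_2^n, but direct iteration is more reliable:
a_0 = 4, a_1 = 2, a_2 = -6, a_3 = -38, a_4 = -166, a_5 = -678, a_6 = -2726.
So a_6 = -2726.

-2726


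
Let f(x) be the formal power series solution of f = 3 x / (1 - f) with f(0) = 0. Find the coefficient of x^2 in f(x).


Apply Lagrange inversion: f = 3 x * phi(f) with phi(t) = 1/(1 - t), so
[x^n] f = 3^n * (1/n) [t^(n-1)] phi(t)^n = 3^n * (1/n) [t^(n-1)] (1 - t)^(-n) = 3^n * (1/n) C(2n - 2, n - 1) = 3^n * C_{n-1}.
For n = 2: C_1 = C(2, 1) / 2 = 2/2 = 1.
With the 3^2 = 9 factor, the coefficient is 9 * 1 = 9.

9


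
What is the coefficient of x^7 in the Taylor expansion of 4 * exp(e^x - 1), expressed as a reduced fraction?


exp(e^x - 1) = sum_{k>=0} Bell_k x^k / k!, where Bell_k is the k-th Bell number.
So the coefficient of x^7 is 4 * Bell_7 / 7!.
Computing: Bell_7 = 877 and 7! = 5040, giving
4 * 877/5040 = 877/1260.

877/1260


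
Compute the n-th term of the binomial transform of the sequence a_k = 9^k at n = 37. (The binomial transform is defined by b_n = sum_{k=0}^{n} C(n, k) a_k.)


With a_k = 9^k, b_n = sum_{k=0}^{n} C(n, k) 9^k = (1 + 9)^n by the binomial theorem.
For n = 37: (1 + 9)^37 = 10^37 = 10000000000000000000000000000000000000.

10000000000000000000000000000000000000


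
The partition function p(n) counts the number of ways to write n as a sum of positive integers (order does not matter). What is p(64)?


Using the generating function prod_{k>=1} 1/(1-x^k), we compute p(64).
By dynamic programming over parts 1 through 64:
p(64) = 1741630

1741630


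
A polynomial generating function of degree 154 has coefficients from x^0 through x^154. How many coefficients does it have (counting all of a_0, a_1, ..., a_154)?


A polynomial of degree 154 takes the form a_0 + a_1 x + ... + a_154 x^154.
The number of coefficients is 154 + 1 = 155.

155


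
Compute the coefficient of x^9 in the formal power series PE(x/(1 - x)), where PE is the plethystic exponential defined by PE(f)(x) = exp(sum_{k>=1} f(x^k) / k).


For f(x) = x/(1 - x) we have
sum_{k>=1} f(x^k) / k = sum_{k>=1} (1/k) * x^k / (1 - x^k) = sum_{k, m >= 1} x^(k m) / k,
which after exponentiating simplifies to
PE(x/(1 - x)) = prod_{k>=1} 1 / (1 - x^k).
This is the generating function for the partition function p(n), so the coefficient of x^9 is p(9).
Computing p(9) by dynamic programming over parts 1, 2, ..., 9: p(9) = 30.

30


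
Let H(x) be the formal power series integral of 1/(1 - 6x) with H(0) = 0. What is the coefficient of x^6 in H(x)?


1/(1 - 6x) = sum_{k>=0} 6^k x^k. Integrating termwise with H(0) = 0:
H(x) = sum_{k>=0} 6^k x^(k+1) / (k+1) = sum_{m>=1} 6^(m-1) x^m / m.
For m = 6: 6^5/6 = 7776/6 = 1296.

1296


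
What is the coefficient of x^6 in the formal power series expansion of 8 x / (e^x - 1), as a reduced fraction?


The exponential generating function for Bernoulli numbers is
x / (e^x - 1) = sum_{k>=0} B_k x^k / k!.
So the coefficient of x^6 in 8 x / (e^x - 1) is 8 B_6 / 6!.
Computing: B_6 = 1/42, 6! = 720, giving
8 * 1/42 / 720 = 1/3780.

1/3780


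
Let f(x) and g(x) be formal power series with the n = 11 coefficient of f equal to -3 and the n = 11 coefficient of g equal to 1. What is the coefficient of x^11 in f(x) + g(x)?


Addition of formal power series is termwise.
The coefficient of x^11 in f + g = -3 + 1
= -2

-2


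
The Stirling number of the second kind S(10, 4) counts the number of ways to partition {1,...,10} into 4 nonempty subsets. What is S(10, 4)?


Using the explicit formula S(n,k) = (1/k!) sum_{j=0}^{k} (-1)^(k-j) C(k,j) j^n:
S(10, 4) = 34105
Equivalently, S(n,k) is n! times the coefficient of x^n in the EGF (e^x - 1)^k / k!.

34105


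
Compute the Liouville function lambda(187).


The Liouville function is lambda(k) = (-1)^Omega(k), where Omega(k) counts the prime factors of k with multiplicity.
Factoring: 187 = 11 * 17, so Omega(187) = 2.
lambda(187) = (-1)^2 = 1.

1


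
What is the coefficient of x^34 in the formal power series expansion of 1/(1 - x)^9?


The negative binomial / multiset identity is
1/(1 - x)^r = sum_{k>=0} C(k + r - 1, r - 1) x^k.
Here r = 9 and k = 34, so the coefficient is
C(34 + 8, 8) = C(42, 8)
= 118030185

118030185


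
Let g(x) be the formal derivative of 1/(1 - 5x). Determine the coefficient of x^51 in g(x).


Differentiate termwise: d/dx sum_{k>=0} 5^k x^k = sum_{k>=1} k 5^k x^(k-1) = sum_{j>=0} (j+1) 5^(j+1) x^j.
Equivalently, d/dx [1/(1 - 5x)] = 5/(1 - 5x)^2.
For j = 51: 52 * 5^52 = 52 * 2220446049250313080847263336181640625 = 115463194561016280204057693481445312500.

115463194561016280204057693481445312500


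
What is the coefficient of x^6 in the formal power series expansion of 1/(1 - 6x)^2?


The general identity 1/(1 - c x)^r = sum_{k>=0} c^k C(k + r - 1, r - 1) x^k follows by substituting y = c x into 1/(1 - y)^r = sum_{k>=0} C(k + r - 1, r - 1) y^k.
For c = 6, r = 2, k = 6:
6^6 * C(7, 1) = 46656 * 7 = 326592.

326592


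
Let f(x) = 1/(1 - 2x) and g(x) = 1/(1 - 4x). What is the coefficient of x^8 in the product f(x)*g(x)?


The coefficient of x^n in f*g is the Cauchy product: sum_{k=0}^{n} a^k * b^(n-k).
With a=2, b=4, n=8:
sum_{k=0}^{8} 2^k * 4^(8-k)
= 130816

130816


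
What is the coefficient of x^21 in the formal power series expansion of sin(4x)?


The Maclaurin series is sin(t) = sum_{k>=0} (-1)^k t^(2k+1) / (2k+1)!, so substituting t = 4x, only odd powers of x are nonzero, with coefficient of x^(2k+1) equal to (-1)^k 4^(2k+1) / (2k+1)!.
Write 21 = 2*10 + 1, giving the coefficient (-1)^10 * 4^21 / 21! = 4398046511104/51090942171709440000 = 16777216/194896477400625.

16777216/194896477400625


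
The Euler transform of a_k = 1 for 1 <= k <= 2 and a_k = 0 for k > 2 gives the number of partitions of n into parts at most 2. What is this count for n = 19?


Partitions of 19 into parts at most 2:
Using generating function (1-x)^(-1)(1-x^2)^(-1),
the coefficient of x^19 = 10

10


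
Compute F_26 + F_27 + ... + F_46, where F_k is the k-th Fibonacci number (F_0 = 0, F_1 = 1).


Use the identity sum_{k=0}^{N} F_k = F_{N+2} - 1 (which follows from F_{k+2} - F_{k+1} = F_k). Then
sum_{k=26}^{46} F_k = (F_{48} - 1) - (F_{27} - 1) = F_{48} - F_{27}.
Computing: F_{48} = 4807526976, F_{27} = 196418, so
Sum = 4807526976 - 196418 = 4807330558.

4807330558


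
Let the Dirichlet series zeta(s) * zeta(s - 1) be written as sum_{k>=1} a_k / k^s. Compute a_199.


Convolution gives a_k = sum_{d | k} d * 1 = sum_{d | k} d = sigma(k), the sum of positive divisors of k.
For k = 199, the divisors are 1, 199, so
sigma(199) = 1 + 199 = 200.

200


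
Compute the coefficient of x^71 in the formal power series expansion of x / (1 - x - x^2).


Let f(x) = sum_{k>=0} a_k x^k. Multiplying f(x) * (1 - x - x^2) = x and matching coefficients gives a_0 = 0, a_1 = 1, and a_k = a_{k-1} + a_{k-2} for k >= 2. These are the Fibonacci numbers F_k.
Iterating from F_0 = 0, F_1 = 1:
F_0=0, F_1=1, F_2=1, F_3=2, F_4=3, F_5=5, F_6=8, F_7=13, F_8=21, F_9=34, ...
F_71 = 308061521170129.

308061521170129


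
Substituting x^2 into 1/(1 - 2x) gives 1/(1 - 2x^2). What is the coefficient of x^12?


The coefficient of x^(2m) in 1/(1 - 2x^2) is 2^m.
With n = 12 = 2*6, the coefficient is 2^6 = 64.

64


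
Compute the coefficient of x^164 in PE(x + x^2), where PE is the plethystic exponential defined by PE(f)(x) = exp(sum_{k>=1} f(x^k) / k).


With f(x) = x + x^2, the exponent is sum_{k>=1} (x^k + x^(2k)) / k = -ln(1 - x) - ln(1 - x^2). Exponentiating:
PE(x + x^2) = 1 / ((1 - x)(1 - x^2)).
This is the generating function for partitions of n into parts of size 1 or 2. The number of 2's can be any j in 0..82, and the rest are 1's, so
[x^164] = floor(164/2) + 1 = 83.

83


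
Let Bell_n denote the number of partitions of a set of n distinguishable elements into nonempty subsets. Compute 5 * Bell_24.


Bell_24 can be computed from the Bell triangle or from Dobinski's identity Bell_n = (1/e) * sum_{k>=0} k^n / k!.
Computing Bell_24 = 445958869294805289.
Then 5 * 445958869294805289 = 2229794346474026445.

2229794346474026445


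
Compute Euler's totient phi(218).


phi(n) counts integers in [1, n] coprime to n. Using the multiplicative formula phi(n) = n * prod_{p | n} (1 - 1/p):
218 = 2 * 109, so
phi(218) = 218 * (1 - 1/2) * (1 - 1/109) = 108.

108


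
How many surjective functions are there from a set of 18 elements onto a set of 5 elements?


By inclusion-exclusion on which target elements are missed, the number of surjections from an n-set onto a k-set is
surj(n, k) = sum_{j=0}^{k} (-1)^j C(k, j) (k - j)^n.
Equivalently surj(n, k) = k! * S(n, k), where S(n, k) is the Stirling number of the second kind.
For n = 18, k = 5:
S(18, 5) = 28958095545, so
surj = 5! * 28958095545 = 120 * 28958095545 = 3474971465400.

3474971465400


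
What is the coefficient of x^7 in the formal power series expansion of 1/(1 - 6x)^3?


The general identity 1/(1 - c x)^r = sum_{k>=0} c^k C(k + r - 1, r - 1) x^k follows by substituting y = c x into 1/(1 - y)^r = sum_{k>=0} C(k + r - 1, r - 1) y^k.
For c = 6, r = 3, k = 7:
6^7 * C(9, 2) = 279936 * 36 = 10077696.

10077696


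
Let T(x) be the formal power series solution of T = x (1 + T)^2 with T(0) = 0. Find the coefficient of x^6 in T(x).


Apply the Lagrange inversion formula: if T = x * phi(T) with phi(t) = (1 + t)^2, then [x^n] T = (1/n) [t^(n-1)] phi(t)^n = (1/n) [t^(n-1)] (1 + t)^(2n) = (1/n) C(2n, n-1).
Using the identity C(2n, n-1) = C(2n, n) * n / (n+1), the unscaled factor equals C(2n, n) / (n+1) = C_n, the n-th Catalan number.
For n = 6: C_6 = C(12, 6) / 7 = 924/7 = 132 = 132.

132


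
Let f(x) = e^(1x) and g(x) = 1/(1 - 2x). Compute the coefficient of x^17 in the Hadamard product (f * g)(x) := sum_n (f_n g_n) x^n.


Expanding: f_k = 1^k/k! (from e^(1x)) and g_k = 2^k (from 1/(1 - 2x)). So the Hadamard coefficient (f * g)_k = 1^k 2^k / k! = (2)^k / k!.
For k = 17: 2^17/17! = 131072/355687428096000 = 4/10854718875.

4/10854718875


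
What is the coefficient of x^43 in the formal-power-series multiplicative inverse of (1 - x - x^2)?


Let the inverse be f(x) = sum_{k>=0} a_k x^k. From f(x) * (1 - x - x^2) = 1 and matching coefficients:
 x^0: a_0 = 1.
 x^1: a_1 - a_0 = 0, so a_1 = 1.
 x^k (k >= 2): a_k - a_{k-1} - a_{k-2} = 0, i.e. a_k = a_{k-1} + a_{k-2}.
This is the Fibonacci-type recurrence shifted so that a_0 = a_1 = 1.
Iterating: a_0=1, a_1=1, a_2=2, a_3=3, a_4=5, a_5=8, a_6=13, a_7=21, a_8=34, a_9=55, ...
a_43 = 701408733.

701408733


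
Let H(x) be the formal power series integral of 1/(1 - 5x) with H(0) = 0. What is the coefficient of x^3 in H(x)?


1/(1 - 5x) = sum_{k>=0} 5^k x^k. Integrating termwise with H(0) = 0:
H(x) = sum_{k>=0} 5^k x^(k+1) / (k+1) = sum_{m>=1} 5^(m-1) x^m / m.
For m = 3: 5^2/3 = 25/3 = 25/3.

25/3


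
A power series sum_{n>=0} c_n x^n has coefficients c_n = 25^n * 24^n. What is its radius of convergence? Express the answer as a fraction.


By the root test (Cauchy-Hadamard), the radius is R = 1 / limsup_n |c_n|^(1/n).
Here |c_n|^(1/n) = (25^n * 24^n)^(1/n) = 25 * 24 = 600 for all n.
So R = 1/600 = 1/600.

1/600


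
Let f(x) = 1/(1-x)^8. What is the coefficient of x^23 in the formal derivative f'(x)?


Differentiate: d/dx [ 1/(1-x)^r ] = r / (1-x)^(r+1).
Here r = 8, so f'(x) = 8 / (1-x)^9.
The expansion of 1/(1-x)^(r+1) has coefficient of x^n equal to C(n+r, r).
So the coefficient of x^23 in f'(x) is
8 * C(31, 8) = 8 * 7888725 = 63109800

63109800


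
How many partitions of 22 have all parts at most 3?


Using the generating function (1-x)^(-1)(1-x^2)^(-1)(1-x^3)^(-1),
the coefficient of x^22 counts these restricted partitions.
Result = 52

52


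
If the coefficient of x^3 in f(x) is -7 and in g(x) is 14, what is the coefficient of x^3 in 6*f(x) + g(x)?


Scalar multiplication scales coefficients: 6 * -7 = -42.
Then add the g coefficient: -42 + 14
= -28

-28


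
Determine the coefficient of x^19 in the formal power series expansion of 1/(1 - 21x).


The geometric series identity gives 1/(1 - c x) = sum_{k>=0} c^k x^k, so the coefficient of x^k is c^k.
Here c = 21 and k = 19.
Computing: 21^19 = 13248496640331026125580781

13248496640331026125580781


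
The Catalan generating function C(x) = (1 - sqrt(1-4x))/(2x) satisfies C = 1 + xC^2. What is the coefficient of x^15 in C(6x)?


Substituting x -> 6x scales the n-th coefficient by 6^n, so [x^15] C(6x) = 6^15 * C_15.
C_15 = C(2*15, 15)/(16) = 155117520/16 = 9694845.
So 6^15 * 9694845 = 470184984576 * 9694845 = 4558370546791710720.

4558370546791710720


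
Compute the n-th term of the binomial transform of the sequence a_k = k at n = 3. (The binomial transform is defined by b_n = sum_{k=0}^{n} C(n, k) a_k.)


With a_k = k, b_n = sum_{k=0}^{n} C(n, k) k. Using k * C(n, k) = n * C(n-1, k-1) gives b_n = n * sum_{k>=1} C(n-1, k-1) = n * 2^(n-1).
For n = 3: 3 * 2^2 = 3 * 4 = 12.

12


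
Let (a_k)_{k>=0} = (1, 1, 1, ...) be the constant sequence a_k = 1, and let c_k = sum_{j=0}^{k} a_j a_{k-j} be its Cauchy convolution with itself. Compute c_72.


Since a_j = 1 for all j >= 0, the convolution sum becomes
c_k = sum_{j=0}^{k} 1 * 1 = 1 * (k + 1).
Equivalently, the generating function of (a_k) is 1/(1 - x) and its square is 1/(1 - x)^2 = sum_{k>=0} 1(k + 1) x^k.
For k = 72: 1 * 73 = 73.

73


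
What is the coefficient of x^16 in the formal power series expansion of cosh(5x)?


The Maclaurin series is cosh(t) = sum_{m>=0} t^(2m) / (2m)!, so substituting t = 5x, only even powers of x are nonzero, with coefficient of x^(2m) equal to 5^(2m) / (2m)!.
For x^16 the coefficient is 5^16/16! = 152587890625/20922789888000 = 1220703125/167382319104.

1220703125/167382319104


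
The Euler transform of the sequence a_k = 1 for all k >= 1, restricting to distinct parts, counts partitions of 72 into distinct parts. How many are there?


Partitions of 72 into distinct parts can be computed via generating function.
Product (1+x)(1+x^2)(1+x^3)...
The coefficient of x^72 = 36352

36352


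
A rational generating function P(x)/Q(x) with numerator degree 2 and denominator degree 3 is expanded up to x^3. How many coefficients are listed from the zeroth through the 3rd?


Expanding up to x^3 gives the coefficients for x^0, x^1, ..., x^3.
That is 3 + 1 = 4 coefficients in total.

4


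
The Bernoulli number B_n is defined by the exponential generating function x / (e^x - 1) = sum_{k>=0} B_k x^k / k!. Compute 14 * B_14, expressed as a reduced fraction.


Bernoulli numbers can also be computed recursively via B_0 = 1 and sum_{j=0}^{m} C(m+1, j) B_j = 0 for m >= 1. Odd-index Bernoulli numbers vanish for k >= 3.
Computing B_14 = 7/6, so 14 * B_14 = 14 * 7/6 = 49/3.

49/3


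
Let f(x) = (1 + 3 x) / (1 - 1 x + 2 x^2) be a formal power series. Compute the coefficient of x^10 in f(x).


Write f(x) = sum_{k>=0} a_k x^k. Multiplying both sides by 1 - 1 x + 2 x^2 gives
(1 - 1 x + 2 x^2) sum_{k>=0} a_k x^k = 1 + 3 x.
Matching coefficients:
 x^0: a_0 = 1
 x^1: a_1 - 1 a_0 = 3  =>  a_1 = 1*1 + 3 = 4
 x^k (k >= 2): a_k = 1 a_{k-1} - 2 a_{k-2}.
Iterating: a_2 = 2, a_3 = -6, a_4 = -10, a_5 = 2, a_6 = 22, a_7 = 18, a_8 = -26, a_9 = -62, a_10 = -10.
So the coefficient of x^10 is -10.

-10


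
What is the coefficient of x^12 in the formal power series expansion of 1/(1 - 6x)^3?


The general identity 1/(1 - c x)^r = sum_{k>=0} c^k C(k + r - 1, r - 1) x^k follows by substituting y = c x into 1/(1 - y)^r = sum_{k>=0} C(k + r - 1, r - 1) y^k.
For c = 6, r = 3, k = 12:
6^12 * C(14, 2) = 2176782336 * 91 = 198087192576.

198087192576


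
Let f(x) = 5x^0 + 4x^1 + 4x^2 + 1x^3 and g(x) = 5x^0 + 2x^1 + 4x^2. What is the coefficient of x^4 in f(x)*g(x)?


Cauchy product at x^4:
4*4 + 1*2
= 18

18


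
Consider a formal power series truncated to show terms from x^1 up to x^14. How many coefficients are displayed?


From x^1 to x^14 inclusive, the count is 14 - 1 + 1 = 14.

14


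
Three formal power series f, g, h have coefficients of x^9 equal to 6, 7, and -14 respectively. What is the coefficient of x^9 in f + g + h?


Series addition is componentwise:
6 + 7 + -14
= -1

-1


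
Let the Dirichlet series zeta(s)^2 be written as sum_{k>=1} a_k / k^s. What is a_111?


The Dirichlet convolution of the constant function 1 with itself gives (1 * 1)(k) = sum_{d | k} 1 = d(k), the number of positive divisors of k.
Since zeta(s) = sum_{k>=1} 1/k^s, we have zeta(s)^2 = sum_{k>=1} d(k)/k^s, so a_k = d(k).
For k = 111: the divisors are 1, 3, 37, 111.
Count = 4.

4


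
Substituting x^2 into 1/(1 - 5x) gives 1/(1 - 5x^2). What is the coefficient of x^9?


Since 1/(1 - 5x^2) only has even powers of x,
the coefficient of x^9 (odd) is 0.

0


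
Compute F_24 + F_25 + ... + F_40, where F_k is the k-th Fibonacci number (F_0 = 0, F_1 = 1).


Use the identity sum_{k=0}^{N} F_k = F_{N+2} - 1 (which follows from F_{k+2} - F_{k+1} = F_k). Then
sum_{k=24}^{40} F_k = (F_{42} - 1) - (F_{25} - 1) = F_{42} - F_{25}.
Computing: F_{42} = 267914296, F_{25} = 75025, so
Sum = 267914296 - 75025 = 267839271.

267839271


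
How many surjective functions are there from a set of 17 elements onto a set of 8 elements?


By inclusion-exclusion on which target elements are missed, the number of surjections from an n-set onto a k-set is
surj(n, k) = sum_{j=0}^{k} (-1)^j C(k, j) (k - j)^n.
Equivalently surj(n, k) = k! * S(n, k), where S(n, k) is the Stirling number of the second kind.
For n = 17, k = 8:
S(17, 8) = 20415995028, so
surj = 8! * 20415995028 = 40320 * 20415995028 = 823172919528960.

823172919528960


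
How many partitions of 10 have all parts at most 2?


Using the generating function (1-x)^(-1)(1-x^2)^(-1),
the coefficient of x^10 counts these restricted partitions.
Result = 6

6


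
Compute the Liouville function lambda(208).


The Liouville function is lambda(k) = (-1)^Omega(k), where Omega(k) counts the prime factors of k with multiplicity.
Factoring: 208 = 2 * 2 * 2 * 2 * 13, so Omega(208) = 5.
lambda(208) = (-1)^5 = -1.

-1


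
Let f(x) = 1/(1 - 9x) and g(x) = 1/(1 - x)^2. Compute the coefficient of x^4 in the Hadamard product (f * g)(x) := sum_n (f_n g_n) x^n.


f has coefficients f_k = 9^k. For g = 1/(1 - x)^2 the coefficient is g_k = C(k + 1, 1) = k + 1. The Hadamard coefficient is (f * g)_k = 9^k * (k + 1).
For k = 4: 9^4 * 5 = 6561 * 5 = 32805.

32805


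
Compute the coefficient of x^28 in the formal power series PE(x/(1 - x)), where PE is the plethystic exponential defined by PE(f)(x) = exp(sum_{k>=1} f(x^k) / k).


For f(x) = x/(1 - x) we have
sum_{k>=1} f(x^k) / k = sum_{k>=1} (1/k) * x^k / (1 - x^k) = sum_{k, m >= 1} x^(k m) / k,
which after exponentiating simplifies to
PE(x/(1 - x)) = prod_{k>=1} 1 / (1 - x^k).
This is the generating function for the partition function p(n), so the coefficient of x^28 is p(28).
Computing p(28) by dynamic programming over parts 1, 2, ..., 28: p(28) = 3718.

3718


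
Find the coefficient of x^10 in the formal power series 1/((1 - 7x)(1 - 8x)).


By partial fractions or Cauchy convolution:
The coefficient equals sum_{k=0}^{10} 7^k * 8^(10-k).
= 6612607849

6612607849


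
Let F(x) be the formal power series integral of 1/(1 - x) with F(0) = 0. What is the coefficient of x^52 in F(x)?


1/(1 - x) = sum_{k>=0} x^k. Integrating termwise and using F(0) = 0 gives
F(x) = sum_{k>=0} x^(k+1) / (k+1) = sum_{m>=1} x^m / m = -ln(1 - x).
So the coefficient of x^52 is 1/52 = 1/52.

1/52


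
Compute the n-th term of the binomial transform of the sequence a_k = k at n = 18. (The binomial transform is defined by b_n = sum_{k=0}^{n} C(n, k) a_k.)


With a_k = k, b_n = sum_{k=0}^{n} C(n, k) k. Using k * C(n, k) = n * C(n-1, k-1) gives b_n = n * sum_{k>=1} C(n-1, k-1) = n * 2^(n-1).
For n = 18: 18 * 2^17 = 18 * 131072 = 2359296.

2359296


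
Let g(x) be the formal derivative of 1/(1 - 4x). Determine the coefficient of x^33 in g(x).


Differentiate termwise: d/dx sum_{k>=0} 4^k x^k = sum_{k>=1} k 4^k x^(k-1) = sum_{j>=0} (j+1) 4^(j+1) x^j.
Equivalently, d/dx [1/(1 - 4x)] = 4/(1 - 4x)^2.
For j = 33: 34 * 4^34 = 34 * 295147905179352825856 = 10035028776097996079104.

10035028776097996079104


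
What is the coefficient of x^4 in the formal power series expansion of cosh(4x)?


The Maclaurin series is cosh(t) = sum_{m>=0} t^(2m) / (2m)!, so substituting t = 4x, only even powers of x are nonzero, with coefficient of x^(2m) equal to 4^(2m) / (2m)!.
For x^4 the coefficient is 4^4/4! = 256/24 = 32/3.

32/3
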